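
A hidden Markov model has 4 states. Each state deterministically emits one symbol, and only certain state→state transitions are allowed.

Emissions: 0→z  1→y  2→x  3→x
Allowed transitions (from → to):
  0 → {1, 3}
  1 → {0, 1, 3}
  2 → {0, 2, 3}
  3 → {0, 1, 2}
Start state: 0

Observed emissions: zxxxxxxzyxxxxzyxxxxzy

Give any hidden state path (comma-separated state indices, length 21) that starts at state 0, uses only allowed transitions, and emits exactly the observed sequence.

  pos 0: z in {0}, choose 0; start
  pos 1: x in {2,3}, choose 3; 0->3 ok
  pos 2: x in {2,3}, choose 2; 3->2 ok
  pos 3: x in {2,3}, choose 2; 2->2 ok
  pos 4: x in {2,3}, choose 2; 2->2 ok
  pos 5: x in {2,3}, choose 2; 2->2 ok
  pos 6: x in {2,3}, choose 3; 2->3 ok
  pos 7: z in {0}, choose 0; 3->0 ok
  pos 8: y in {1}, choose 1; 0->1 ok
  pos 9: x in {2,3}, choose 3; 1->3 ok
  pos 10: x in {2,3}, choose 2; 3->2 ok
  pos 11: x in {2,3}, choose 2; 2->2 ok
  pos 12: x in {2,3}, choose 3; 2->3 ok
  pos 13: z in {0}, choose 0; 3->0 ok
  pos 14: y in {1}, choose 1; 0->1 ok
  pos 15: x in {2,3}, choose 3; 1->3 ok
  pos 16: x in {2,3}, choose 2; 3->2 ok
  pos 17: x in {2,3}, choose 2; 2->2 ok
  pos 18: x in {2,3}, choose 2; 2->2 ok
  pos 19: z in {0}, choose 0; 2->0 ok
  pos 20: y in {1}, choose 1; 0->1 ok

0,3,2,2,2,2,3,0,1,3,2,2,3,0,1,3,2,2,2,0,1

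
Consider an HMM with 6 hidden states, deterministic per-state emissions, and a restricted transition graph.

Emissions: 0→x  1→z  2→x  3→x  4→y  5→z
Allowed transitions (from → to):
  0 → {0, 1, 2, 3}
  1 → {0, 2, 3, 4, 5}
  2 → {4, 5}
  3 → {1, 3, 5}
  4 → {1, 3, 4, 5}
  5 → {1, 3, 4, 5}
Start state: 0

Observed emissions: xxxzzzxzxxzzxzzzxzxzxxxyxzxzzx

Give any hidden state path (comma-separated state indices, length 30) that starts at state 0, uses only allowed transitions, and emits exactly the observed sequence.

  0: obs=x cand={0,2,3} pick 0 [start]
  1: obs=x cand={0,2,3} pick 3 [0->3 ok]
  2: obs=x cand={0,2,3} pick 3 [3->3 ok]
  3: obs=z cand={1,5} pick 5 [3->5 ok]
  4: obs=z cand={1,5} pick 1 [5->1 ok]
  5: obs=z cand={1,5} pick 5 [1->5 ok]
  6: obs=x cand={0,2,3} pick 3 [5->3 ok]
  7: obs=z cand={1,5} pick 1 [3->1 ok]
  8: obs=x cand={0,2,3} pick 0 [1->0 ok]
  9: obs=x cand={0,2,3} pick 3 [0->3 ok]
  10: obs=z cand={1,5} pick 5 [3->5 ok]
  11: obs=z cand={1,5} pick 1 [5->1 ok]
  12: obs=x cand={0,2,3} pick 2 [1->2 ok]
  13: obs=z cand={1,5} pick 5 [2->5 ok]
  14: obs=z cand={1,5} pick 5 [5->5 ok]
  15: obs=z cand={1,5} pick 1 [5->1 ok]
  16: obs=x cand={0,2,3} pick 0 [1->0 ok]
  17: obs=z cand={1,5} pick 1 [0->1 ok]
  18: obs=x cand={0,2,3} pick 0 [1->0 ok]
  19: obs=z cand={1,5} pick 1 [0->1 ok]
  20: obs=x cand={0,2,3} pick 0 [1->0 ok]
  21: obs=x cand={0,2,3} pick 0 [0->0 ok]
  22: obs=x cand={0,2,3} pick 2 [0->2 ok]
  23: obs=y cand={4} pick 4 [2->4 ok]
  24: obs=x cand={0,2,3} pick 3 [4->3 ok]
  25: obs=z cand={1,5} pick 1 [3->1 ok]
  26: obs=x cand={0,2,3} pick 2 [1->2 ok]
  27: obs=z cand={1,5} pick 5 [2->5 ok]
  28: obs=z cand={1,5} pick 1 [5->1 ok]
  29: obs=x cand={0,2,3} pick 2 [1->2 ok]

0,3,3,5,1,5,3,1,0,3,5,1,2,5,5,1,0,1,0,1,0,0,2,4,3,1,2,5,1,2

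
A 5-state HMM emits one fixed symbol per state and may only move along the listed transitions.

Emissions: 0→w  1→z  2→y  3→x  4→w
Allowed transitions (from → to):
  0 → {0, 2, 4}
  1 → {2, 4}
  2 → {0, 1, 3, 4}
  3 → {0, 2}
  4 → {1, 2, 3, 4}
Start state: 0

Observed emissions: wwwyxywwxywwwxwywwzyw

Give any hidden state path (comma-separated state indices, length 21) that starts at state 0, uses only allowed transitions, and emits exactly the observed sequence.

  t0 'w' -> {0,4}, take 0 (start)
  t1 'w' -> {0,4}, take 4 (0->4 ok)
  t2 'w' -> {0,4}, take 4 (4->4 ok)
  t3 'y' -> {2}, take 2 (4->2 ok)
  t4 'x' -> {3}, take 3 (2->3 ok)
  t5 'y' -> {2}, take 2 (3->2 ok)
  t6 'w' -> {0,4}, take 0 (2->0 ok)
  t7 'w' -> {0,4}, take 4 (0->4 ok)
  t8 'x' -> {3}, take 3 (4->3 ok)
  t9 'y' -> {2}, take 2 (3->2 ok)
  t10 'w' -> {0,4}, take 0 (2->0 ok)
  t11 'w' -> {0,4}, take 0 (0->0 ok)
  t12 'w' -> {0,4}, take 4 (0->4 ok)
  t13 'x' -> {3}, take 3 (4->3 ok)
  t14 'w' -> {0,4}, take 0 (3->0 ok)
  t15 'y' -> {2}, take 2 (0->2 ok)
  t16 'w' -> {0,4}, take 4 (2->4 ok)
  t17 'w' -> {0,4}, take 4 (4->4 ok)
  t18 'z' -> {1}, take 1 (4->1 ok)
  t19 'y' -> {2}, take 2 (1->2 ok)
  t20 'w' -> {0,4}, take 0 (2->0 ok)

0,4,4,2,3,2,0,4,3,2,0,0,4,3,0,2,4,4,1,2,0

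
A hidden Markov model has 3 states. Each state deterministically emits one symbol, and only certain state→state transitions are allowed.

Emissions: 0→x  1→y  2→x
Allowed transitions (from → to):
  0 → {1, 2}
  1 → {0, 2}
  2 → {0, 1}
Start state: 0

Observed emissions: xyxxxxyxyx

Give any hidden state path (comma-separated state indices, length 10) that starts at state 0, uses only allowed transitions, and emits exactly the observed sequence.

  pos 0: x in {0,2}, choose 0; start
  pos 1: y in {1}, choose 1; 0->1 ok
  pos 2: x in {0,2}, choose 2; 1->2 ok
  pos 3: x in {0,2}, choose 0; 2->0 ok
  pos 4: x in {0,2}, choose 2; 0->2 ok
  pos 5: x in {0,2}, choose 0; 2->0 ok
  pos 6: y in {1}, choose 1; 0->1 ok
  pos 7: x in {0,2}, choose 0; 1->0 ok
  pos 8: y in {1}, choose 1; 0->1 ok
  pos 9: x in {0,2}, choose 2; 1->2 ok

0,1,2,0,2,0,1,0,1,2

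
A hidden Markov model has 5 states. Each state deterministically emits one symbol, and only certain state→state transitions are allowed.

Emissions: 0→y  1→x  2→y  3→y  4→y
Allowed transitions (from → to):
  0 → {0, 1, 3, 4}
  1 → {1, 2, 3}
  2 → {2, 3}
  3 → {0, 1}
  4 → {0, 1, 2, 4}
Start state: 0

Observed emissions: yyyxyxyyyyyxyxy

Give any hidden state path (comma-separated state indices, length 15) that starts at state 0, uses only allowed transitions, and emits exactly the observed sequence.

0,4,4,1,3,1,2,2,3,0,4,1,3,1,2

  0: obs=y cand={0,2,3,4} pick 0 [start]
  1: obs=y cand={0,2,3,4} pick 4 [0->4 ok]
  2: obs=y cand={0,2,3,4} pick 4 [4->4 ok]
  3: obs=x cand={1} pick 1 [4->1 ok]
  4: obs=y cand={0,2,3,4} pick 3 [1->3 ok]
  5: obs=x cand={1} pick 1 [3->1 ok]
  6: obs=y cand={0,2,3,4} pick 2 [1->2 ok]
  7: obs=y cand={0,2,3,4} pick 2 [2->2 ok]
  8: obs=y cand={0,2,3,4} pick 3 [2->3 ok]
  9: obs=y cand={0,2,3,4} pick 0 [3->0 ok]
  10: obs=y cand={0,2,3,4} pick 4 [0->4 ok]
  11: obs=x cand={1} pick 1 [4->1 ok]
  12: obs=y cand={0,2,3,4} pick 3 [1->3 ok]
  13: obs=x cand={1} pick 1 [3->1 ok]
  14: obs=y cand={0,2,3,4} pick 2 [1->2 ok]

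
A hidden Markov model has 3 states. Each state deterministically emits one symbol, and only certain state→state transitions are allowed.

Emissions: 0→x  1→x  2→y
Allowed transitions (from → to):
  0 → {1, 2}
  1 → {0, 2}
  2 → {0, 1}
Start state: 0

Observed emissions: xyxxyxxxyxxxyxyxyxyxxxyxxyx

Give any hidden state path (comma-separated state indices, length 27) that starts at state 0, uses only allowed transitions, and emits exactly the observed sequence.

  0: obs=x cand={0,1} pick 0 [start]
  1: obs=y cand={2} pick 2 [0->2 ok]
  2: obs=x cand={0,1} pick 0 [2->0 ok]
  3: obs=x cand={0,1} pick 1 [0->1 ok]
  4: obs=y cand={2} pick 2 [1->2 ok]
  5: obs=x cand={0,1} pick 1 [2->1 ok]
  6: obs=x cand={0,1} pick 0 [1->0 ok]
  7: obs=x cand={0,1} pick 1 [0->1 ok]
  8: obs=y cand={2} pick 2 [1->2 ok]
  9: obs=x cand={0,1} pick 0 [2->0 ok]
  10: obs=x cand={0,1} pick 1 [0->1 ok]
  11: obs=x cand={0,1} pick 0 [1->0 ok]
  12: obs=y cand={2} pick 2 [0->2 ok]
  13: obs=x cand={0,1} pick 1 [2->1 ok]
  14: obs=y cand={2} pick 2 [1->2 ok]
  15: obs=x cand={0,1} pick 1 [2->1 ok]
  16: obs=y cand={2} pick 2 [1->2 ok]
  17: obs=x cand={0,1} pick 1 [2->1 ok]
  18: obs=y cand={2} pick 2 [1->2 ok]
  19: obs=x cand={0,1} pick 0 [2->0 ok]
  20: obs=x cand={0,1} pick 1 [0->1 ok]
  21: obs=x cand={0,1} pick 0 [1->0 ok]
  22: obs=y cand={2} pick 2 [0->2 ok]
  23: obs=x cand={0,1} pick 1 [2->1 ok]
  24: obs=x cand={0,1} pick 0 [1->0 ok]
  25: obs=y cand={2} pick 2 [0->2 ok]
  26: obs=x cand={0,1} pick 1 [2->1 ok]

0,2,0,1,2,1,0,1,2,0,1,0,2,1,2,1,2,1,2,0,1,0,2,1,0,2,1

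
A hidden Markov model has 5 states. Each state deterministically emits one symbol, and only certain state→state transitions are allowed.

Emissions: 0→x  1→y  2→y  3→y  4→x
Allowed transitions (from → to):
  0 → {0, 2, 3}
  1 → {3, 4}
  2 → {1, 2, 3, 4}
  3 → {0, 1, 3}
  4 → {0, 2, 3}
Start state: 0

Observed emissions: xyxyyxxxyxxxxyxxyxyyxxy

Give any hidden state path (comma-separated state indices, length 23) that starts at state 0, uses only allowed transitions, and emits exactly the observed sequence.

0,2,4,2,1,4,0,0,2,4,0,0,0,3,0,0,3,0,3,3,0,0,3

  t0 'x' -> {0,4}, take 0 (start)
  t1 'y' -> {1,2,3}, take 2 (0->2 ok)
  t2 'x' -> {0,4}, take 4 (2->4 ok)
  t3 'y' -> {1,2,3}, take 2 (4->2 ok)
  t4 'y' -> {1,2,3}, take 1 (2->1 ok)
  t5 'x' -> {0,4}, take 4 (1->4 ok)
  t6 'x' -> {0,4}, take 0 (4->0 ok)
  t7 'x' -> {0,4}, take 0 (0->0 ok)
  t8 'y' -> {1,2,3}, take 2 (0->2 ok)
  t9 'x' -> {0,4}, take 4 (2->4 ok)
  t10 'x' -> {0,4}, take 0 (4->0 ok)
  t11 'x' -> {0,4}, take 0 (0->0 ok)
  t12 'x' -> {0,4}, take 0 (0->0 ok)
  t13 'y' -> {1,2,3}, take 3 (0->3 ok)
  t14 'x' -> {0,4}, take 0 (3->0 ok)
  t15 'x' -> {0,4}, take 0 (0->0 ok)
  t16 'y' -> {1,2,3}, take 3 (0->3 ok)
  t17 'x' -> {0,4}, take 0 (3->0 ok)
  t18 'y' -> {1,2,3}, take 3 (0->3 ok)
  t19 'y' -> {1,2,3}, take 3 (3->3 ok)
  t20 'x' -> {0,4}, take 0 (3->0 ok)
  t21 'x' -> {0,4}, take 0 (0->0 ok)
  t22 'y' -> {1,2,3}, take 3 (0->3 ok)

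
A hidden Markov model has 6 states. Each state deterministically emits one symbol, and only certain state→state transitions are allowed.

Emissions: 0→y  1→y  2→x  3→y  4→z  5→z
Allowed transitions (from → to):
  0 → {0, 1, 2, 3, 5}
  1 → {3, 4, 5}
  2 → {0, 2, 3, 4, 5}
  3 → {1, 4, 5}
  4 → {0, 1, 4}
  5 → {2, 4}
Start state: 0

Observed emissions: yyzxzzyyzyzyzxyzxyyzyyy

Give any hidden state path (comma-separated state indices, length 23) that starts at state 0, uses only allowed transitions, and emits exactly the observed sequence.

0,1,5,2,5,4,0,3,4,1,4,1,5,2,3,5,2,0,1,4,1,3,1

  pos 0: y in {0,1,3}, choose 0; start
  pos 1: y in {0,1,3}, choose 1; 0->1 ok
  pos 2: z in {4,5}, choose 5; 1->5 ok
  pos 3: x in {2}, choose 2; 5->2 ok
  pos 4: z in {4,5}, choose 5; 2->5 ok
  pos 5: z in {4,5}, choose 4; 5->4 ok
  pos 6: y in {0,1,3}, choose 0; 4->0 ok
  pos 7: y in {0,1,3}, choose 3; 0->3 ok
  pos 8: z in {4,5}, choose 4; 3->4 ok
  pos 9: y in {0,1,3}, choose 1; 4->1 ok
  pos 10: z in {4,5}, choose 4; 1->4 ok
  pos 11: y in {0,1,3}, choose 1; 4->1 ok
  pos 12: z in {4,5}, choose 5; 1->5 ok
  pos 13: x in {2}, choose 2; 5->2 ok
  pos 14: y in {0,1,3}, choose 3; 2->3 ok
  pos 15: z in {4,5}, choose 5; 3->5 ok
  pos 16: x in {2}, choose 2; 5->2 ok
  pos 17: y in {0,1,3}, choose 0; 2->0 ok
  pos 18: y in {0,1,3}, choose 1; 0->1 ok
  pos 19: z in {4,5}, choose 4; 1->4 ok
  pos 20: y in {0,1,3}, choose 1; 4->1 ok
  pos 21: y in {0,1,3}, choose 3; 1->3 ok
  pos 22: y in {0,1,3}, choose 1; 3->1 ok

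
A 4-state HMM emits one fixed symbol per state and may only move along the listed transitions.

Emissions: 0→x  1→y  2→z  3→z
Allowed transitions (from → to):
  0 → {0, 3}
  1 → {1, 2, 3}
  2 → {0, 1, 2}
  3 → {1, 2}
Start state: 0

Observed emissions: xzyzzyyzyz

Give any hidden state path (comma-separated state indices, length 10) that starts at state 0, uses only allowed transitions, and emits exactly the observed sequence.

0,3,1,2,2,1,1,2,1,3

  0: obs=x cand={0} pick 0 [start]
  1: obs=z cand={2,3} pick 3 [0->3 ok]
  2: obs=y cand={1} pick 1 [3->1 ok]
  3: obs=z cand={2,3} pick 2 [1->2 ok]
  4: obs=z cand={2,3} pick 2 [2->2 ok]
  5: obs=y cand={1} pick 1 [2->1 ok]
  6: obs=y cand={1} pick 1 [1->1 ok]
  7: obs=z cand={2,3} pick 2 [1->2 ok]
  8: obs=y cand={1} pick 1 [2->1 ok]
  9: obs=z cand={2,3} pick 3 [1->3 ok]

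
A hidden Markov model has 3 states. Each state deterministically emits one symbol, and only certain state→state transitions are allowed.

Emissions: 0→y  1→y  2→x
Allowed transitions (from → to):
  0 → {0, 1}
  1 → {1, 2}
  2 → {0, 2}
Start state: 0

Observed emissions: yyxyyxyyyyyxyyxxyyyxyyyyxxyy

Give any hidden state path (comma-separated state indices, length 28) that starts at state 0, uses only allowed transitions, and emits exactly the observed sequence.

  t0 'y' -> {0,1}, take 0 (start)
  t1 'y' -> {0,1}, take 1 (0->1 ok)
  t2 'x' -> {2}, take 2 (1->2 ok)
  t3 'y' -> {0,1}, take 0 (2->0 ok)
  t4 'y' -> {0,1}, take 1 (0->1 ok)
  t5 'x' -> {2}, take 2 (1->2 ok)
  t6 'y' -> {0,1}, take 0 (2->0 ok)
  t7 'y' -> {0,1}, take 0 (0->0 ok)
  t8 'y' -> {0,1}, take 0 (0->0 ok)
  t9 'y' -> {0,1}, take 1 (0->1 ok)
  t10 'y' -> {0,1}, take 1 (1->1 ok)
  t11 'x' -> {2}, take 2 (1->2 ok)
  t12 'y' -> {0,1}, take 0 (2->0 ok)
  t13 'y' -> {0,1}, take 1 (0->1 ok)
  t14 'x' -> {2}, take 2 (1->2 ok)
  t15 'x' -> {2}, take 2 (2->2 ok)
  t16 'y' -> {0,1}, take 0 (2->0 ok)
  t17 'y' -> {0,1}, take 1 (0->1 ok)
  t18 'y' -> {0,1}, take 1 (1->1 ok)
  t19 'x' -> {2}, take 2 (1->2 ok)
  t20 'y' -> {0,1}, take 0 (2->0 ok)
  t21 'y' -> {0,1}, take 1 (0->1 ok)
  t22 'y' -> {0,1}, take 1 (1->1 ok)
  t23 'y' -> {0,1}, take 1 (1->1 ok)
  t24 'x' -> {2}, take 2 (1->2 ok)
  t25 'x' -> {2}, take 2 (2->2 ok)
  t26 'y' -> {0,1}, take 0 (2->0 ok)
  t27 'y' -> {0,1}, take 0 (0->0 ok)

0,1,2,0,1,2,0,0,0,1,1,2,0,1,2,2,0,1,1,2,0,1,1,1,2,2,0,0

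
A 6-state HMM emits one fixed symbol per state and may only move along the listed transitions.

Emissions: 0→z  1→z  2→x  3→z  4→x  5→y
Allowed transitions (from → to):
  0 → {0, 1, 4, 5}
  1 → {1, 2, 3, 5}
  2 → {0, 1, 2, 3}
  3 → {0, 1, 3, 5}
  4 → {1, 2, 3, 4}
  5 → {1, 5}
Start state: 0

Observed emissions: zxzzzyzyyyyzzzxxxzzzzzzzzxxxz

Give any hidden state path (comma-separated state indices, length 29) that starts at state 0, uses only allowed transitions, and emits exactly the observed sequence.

0,4,1,1,1,5,1,5,5,5,5,1,3,0,4,2,2,0,0,1,3,1,3,3,0,4,4,2,1

  pos 0: z in {0,1,3}, choose 0; start
  pos 1: x in {2,4}, choose 4; 0->4 ok
  pos 2: z in {0,1,3}, choose 1; 4->1 ok
  pos 3: z in {0,1,3}, choose 1; 1->1 ok
  pos 4: z in {0,1,3}, choose 1; 1->1 ok
  pos 5: y in {5}, choose 5; 1->5 ok
  pos 6: z in {0,1,3}, choose 1; 5->1 ok
  pos 7: y in {5}, choose 5; 1->5 ok
  pos 8: y in {5}, choose 5; 5->5 ok
  pos 9: y in {5}, choose 5; 5->5 ok
  pos 10: y in {5}, choose 5; 5->5 ok
  pos 11: z in {0,1,3}, choose 1; 5->1 ok
  pos 12: z in {0,1,3}, choose 3; 1->3 ok
  pos 13: z in {0,1,3}, choose 0; 3->0 ok
  pos 14: x in {2,4}, choose 4; 0->4 ok
  pos 15: x in {2,4}, choose 2; 4->2 ok
  pos 16: x in {2,4}, choose 2; 2->2 ok
  pos 17: z in {0,1,3}, choose 0; 2->0 ok
  pos 18: z in {0,1,3}, choose 0; 0->0 ok
  pos 19: z in {0,1,3}, choose 1; 0->1 ok
  pos 20: z in {0,1,3}, choose 3; 1->3 ok
  pos 21: z in {0,1,3}, choose 1; 3->1 ok
  pos 22: z in {0,1,3}, choose 3; 1->3 ok
  pos 23: z in {0,1,3}, choose 3; 3->3 ok
  pos 24: z in {0,1,3}, choose 0; 3->0 ok
  pos 25: x in {2,4}, choose 4; 0->4 ok
  pos 26: x in {2,4}, choose 4; 4->4 ok
  pos 27: x in {2,4}, choose 2; 4->2 ok
  pos 28: z in {0,1,3}, choose 1; 2->1 ok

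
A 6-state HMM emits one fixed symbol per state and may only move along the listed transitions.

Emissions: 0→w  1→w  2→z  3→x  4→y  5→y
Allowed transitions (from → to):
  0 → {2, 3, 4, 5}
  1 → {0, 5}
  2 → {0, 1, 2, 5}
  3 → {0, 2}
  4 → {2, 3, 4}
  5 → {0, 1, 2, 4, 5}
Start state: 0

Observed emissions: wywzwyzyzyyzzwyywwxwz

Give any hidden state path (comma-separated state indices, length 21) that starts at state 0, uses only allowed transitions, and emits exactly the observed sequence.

  [0] w  {0,1}  => 0  start
  [1] y  {4,5}  => 5  0->5 ok
  [2] w  {0,1}  => 0  5->0 ok
  [3] z  {2}  => 2  0->2 ok
  [4] w  {0,1}  => 1  2->1 ok
  [5] y  {4,5}  => 5  1->5 ok
  [6] z  {2}  => 2  5->2 ok
  [7] y  {4,5}  => 5  2->5 ok
  [8] z  {2}  => 2  5->2 ok
  [9] y  {4,5}  => 5  2->5 ok
  [10] y  {4,5}  => 5  5->5 ok
  [11] z  {2}  => 2  5->2 ok
  [12] z  {2}  => 2  2->2 ok
  [13] w  {0,1}  => 1  2->1 ok
  [14] y  {4,5}  => 5  1->5 ok
  [15] y  {4,5}  => 5  5->5 ok
  [16] w  {0,1}  => 1  5->1 ok
  [17] w  {0,1}  => 0  1->0 ok
  [18] x  {3}  => 3  0->3 ok
  [19] w  {0,1}  => 0  3->0 ok
  [20] z  {2}  => 2  0->2 ok

0,5,0,2,1,5,2,5,2,5,5,2,2,1,5,5,1,0,3,0,2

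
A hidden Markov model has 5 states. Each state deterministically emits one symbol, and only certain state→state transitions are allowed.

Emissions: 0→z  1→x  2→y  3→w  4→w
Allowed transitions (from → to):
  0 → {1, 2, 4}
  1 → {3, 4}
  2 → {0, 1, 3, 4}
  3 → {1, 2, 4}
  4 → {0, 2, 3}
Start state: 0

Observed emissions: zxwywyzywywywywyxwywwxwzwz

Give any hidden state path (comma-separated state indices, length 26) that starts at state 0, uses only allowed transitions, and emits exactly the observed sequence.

  [0] z  {0}  => 0  start
  [1] x  {1}  => 1  0->1 ok
  [2] w  {3,4}  => 4  1->4 ok
  [3] y  {2}  => 2  4->2 ok
  [4] w  {3,4}  => 3  2->3 ok
  [5] y  {2}  => 2  3->2 ok
  [6] z  {0}  => 0  2->0 ok
  [7] y  {2}  => 2  0->2 ok
  [8] w  {3,4}  => 3  2->3 ok
  [9] y  {2}  => 2  3->2 ok
  [10] w  {3,4}  => 3  2->3 ok
  [11] y  {2}  => 2  3->2 ok
  [12] w  {3,4}  => 3  2->3 ok
  [13] y  {2}  => 2  3->2 ok
  [14] w  {3,4}  => 4  2->4 ok
  [15] y  {2}  => 2  4->2 ok
  [16] x  {1}  => 1  2->1 ok
  [17] w  {3,4}  => 3  1->3 ok
  [18] y  {2}  => 2  3->2 ok
  [19] w  {3,4}  => 4  2->4 ok
  [20] w  {3,4}  => 3  4->3 ok
  [21] x  {1}  => 1  3->1 ok
  [22] w  {3,4}  => 4  1->4 ok
  [23] z  {0}  => 0  4->0 ok
  [24] w  {3,4}  => 4  0->4 ok
  [25] z  {0}  => 0  4->0 ok

0,1,4,2,3,2,0,2,3,2,3,2,3,2,4,2,1,3,2,4,3,1,4,0,4,0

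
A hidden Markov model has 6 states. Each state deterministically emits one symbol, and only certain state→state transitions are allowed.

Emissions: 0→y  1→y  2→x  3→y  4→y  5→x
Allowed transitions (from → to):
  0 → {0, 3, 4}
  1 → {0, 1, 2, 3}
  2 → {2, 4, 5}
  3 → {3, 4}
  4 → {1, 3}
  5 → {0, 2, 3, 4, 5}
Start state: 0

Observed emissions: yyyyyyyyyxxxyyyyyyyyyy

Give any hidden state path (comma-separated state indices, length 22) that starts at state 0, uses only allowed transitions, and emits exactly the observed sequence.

0,4,1,3,3,3,3,4,1,2,5,5,3,3,4,1,1,3,4,1,0,4

  [0] y  {0,1,3,4}  => 0  start
  [1] y  {0,1,3,4}  => 4  0->4 ok
  [2] y  {0,1,3,4}  => 1  4->1 ok
  [3] y  {0,1,3,4}  => 3  1->3 ok
  [4] y  {0,1,3,4}  => 3  3->3 ok
  [5] y  {0,1,3,4}  => 3  3->3 ok
  [6] y  {0,1,3,4}  => 3  3->3 ok
  [7] y  {0,1,3,4}  => 4  3->4 ok
  [8] y  {0,1,3,4}  => 1  4->1 ok
  [9] x  {2,5}  => 2  1->2 ok
  [10] x  {2,5}  => 5  2->5 ok
  [11] x  {2,5}  => 5  5->5 ok
  [12] y  {0,1,3,4}  => 3  5->3 ok
  [13] y  {0,1,3,4}  => 3  3->3 ok
  [14] y  {0,1,3,4}  => 4  3->4 ok
  [15] y  {0,1,3,4}  => 1  4->1 ok
  [16] y  {0,1,3,4}  => 1  1->1 ok
  [17] y  {0,1,3,4}  => 3  1->3 ok
  [18] y  {0,1,3,4}  => 4  3->4 ok
  [19] y  {0,1,3,4}  => 1  4->1 ok
  [20] y  {0,1,3,4}  => 0  1->0 ok
  [21] y  {0,1,3,4}  => 4  0->4 ok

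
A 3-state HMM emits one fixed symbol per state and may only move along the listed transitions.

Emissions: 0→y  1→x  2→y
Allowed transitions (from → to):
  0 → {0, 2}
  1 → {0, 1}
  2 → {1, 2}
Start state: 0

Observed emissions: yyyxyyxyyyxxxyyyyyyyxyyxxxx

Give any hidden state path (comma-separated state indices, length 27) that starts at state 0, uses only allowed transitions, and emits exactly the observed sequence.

  pos 0: y in {0,2}, choose 0; start
  pos 1: y in {0,2}, choose 0; 0->0 ok
  pos 2: y in {0,2}, choose 2; 0->2 ok
  pos 3: x in {1}, choose 1; 2->1 ok
  pos 4: y in {0,2}, choose 0; 1->0 ok
  pos 5: y in {0,2}, choose 2; 0->2 ok
  pos 6: x in {1}, choose 1; 2->1 ok
  pos 7: y in {0,2}, choose 0; 1->0 ok
  pos 8: y in {0,2}, choose 2; 0->2 ok
  pos 9: y in {0,2}, choose 2; 2->2 ok
  pos 10: x in {1}, choose 1; 2->1 ok
  pos 11: x in {1}, choose 1; 1->1 ok
  pos 12: x in {1}, choose 1; 1->1 ok
  pos 13: y in {0,2}, choose 0; 1->0 ok
  pos 14: y in {0,2}, choose 0; 0->0 ok
  pos 15: y in {0,2}, choose 0; 0->0 ok
  pos 16: y in {0,2}, choose 0; 0->0 ok
  pos 17: y in {0,2}, choose 2; 0->2 ok
  pos 18: y in {0,2}, choose 2; 2->2 ok
  pos 19: y in {0,2}, choose 2; 2->2 ok
  pos 20: x in {1}, choose 1; 2->1 ok
  pos 21: y in {0,2}, choose 0; 1->0 ok
  pos 22: y in {0,2}, choose 2; 0->2 ok
  pos 23: x in {1}, choose 1; 2->1 ok
  pos 24: x in {1}, choose 1; 1->1 ok
  pos 25: x in {1}, choose 1; 1->1 ok
  pos 26: x in {1}, choose 1; 1->1 ok

0,0,2,1,0,2,1,0,2,2,1,1,1,0,0,0,0,2,2,2,1,0,2,1,1,1,1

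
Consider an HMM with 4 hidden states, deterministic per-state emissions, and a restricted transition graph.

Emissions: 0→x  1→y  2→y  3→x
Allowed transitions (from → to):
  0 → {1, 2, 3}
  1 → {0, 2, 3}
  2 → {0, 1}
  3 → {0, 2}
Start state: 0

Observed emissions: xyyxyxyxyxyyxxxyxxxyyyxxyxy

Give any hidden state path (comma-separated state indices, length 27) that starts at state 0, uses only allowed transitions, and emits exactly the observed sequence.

  0: obs=x cand={0,3} pick 0 [start]
  1: obs=y cand={1,2} pick 1 [0->1 ok]
  2: obs=y cand={1,2} pick 2 [1->2 ok]
  3: obs=x cand={0,3} pick 0 [2->0 ok]
  4: obs=y cand={1,2} pick 2 [0->2 ok]
  5: obs=x cand={0,3} pick 0 [2->0 ok]
  6: obs=y cand={1,2} pick 2 [0->2 ok]
  7: obs=x cand={0,3} pick 0 [2->0 ok]
  8: obs=y cand={1,2} pick 1 [0->1 ok]
  9: obs=x cand={0,3} pick 0 [1->0 ok]
  10: obs=y cand={1,2} pick 1 [0->1 ok]
  11: obs=y cand={1,2} pick 2 [1->2 ok]
  12: obs=x cand={0,3} pick 0 [2->0 ok]
  13: obs=x cand={0,3} pick 3 [0->3 ok]
  14: obs=x cand={0,3} pick 0 [3->0 ok]
  15: obs=y cand={1,2} pick 2 [0->2 ok]
  16: obs=x cand={0,3} pick 0 [2->0 ok]
  17: obs=x cand={0,3} pick 3 [0->3 ok]
  18: obs=x cand={0,3} pick 0 [3->0 ok]
  19: obs=y cand={1,2} pick 2 [0->2 ok]
  20: obs=y cand={1,2} pick 1 [2->1 ok]
  21: obs=y cand={1,2} pick 2 [1->2 ok]
  22: obs=x cand={0,3} pick 0 [2->0 ok]
  23: obs=x cand={0,3} pick 3 [0->3 ok]
  24: obs=y cand={1,2} pick 2 [3->2 ok]
  25: obs=x cand={0,3} pick 0 [2->0 ok]
  26: obs=y cand={1,2} pick 1 [0->1 ok]

0,1,2,0,2,0,2,0,1,0,1,2,0,3,0,2,0,3,0,2,1,2,0,3,2,0,1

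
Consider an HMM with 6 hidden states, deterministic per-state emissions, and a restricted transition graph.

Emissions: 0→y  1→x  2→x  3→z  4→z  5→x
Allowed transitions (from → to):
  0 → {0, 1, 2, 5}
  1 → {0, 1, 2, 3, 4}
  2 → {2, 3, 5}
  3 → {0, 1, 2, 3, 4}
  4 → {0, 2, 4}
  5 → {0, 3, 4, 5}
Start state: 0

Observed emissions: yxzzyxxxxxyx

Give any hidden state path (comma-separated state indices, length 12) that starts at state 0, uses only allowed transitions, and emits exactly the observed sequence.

  0: obs=y cand={0} pick 0 [start]
  1: obs=x cand={1,2,5} pick 2 [0->2 ok]
  2: obs=z cand={3,4} pick 3 [2->3 ok]
  3: obs=z cand={3,4} pick 4 [3->4 ok]
  4: obs=y cand={0} pick 0 [4->0 ok]
  5: obs=x cand={1,2,5} pick 1 [0->1 ok]
  6: obs=x cand={1,2,5} pick 1 [1->1 ok]
  7: obs=x cand={1,2,5} pick 1 [1->1 ok]
  8: obs=x cand={1,2,5} pick 2 [1->2 ok]
  9: obs=x cand={1,2,5} pick 5 [2->5 ok]
  10: obs=y cand={0} pick 0 [5->0 ok]
  11: obs=x cand={1,2,5} pick 2 [0->2 ok]

0,2,3,4,0,1,1,1,2,5,0,2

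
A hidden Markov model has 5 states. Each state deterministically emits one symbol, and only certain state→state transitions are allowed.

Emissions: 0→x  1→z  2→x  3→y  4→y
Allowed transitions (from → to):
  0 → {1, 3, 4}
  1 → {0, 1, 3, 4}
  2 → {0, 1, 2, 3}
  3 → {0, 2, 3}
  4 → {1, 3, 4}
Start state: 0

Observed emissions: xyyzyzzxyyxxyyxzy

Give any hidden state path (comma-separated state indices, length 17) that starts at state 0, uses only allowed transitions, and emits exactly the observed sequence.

0,4,4,1,4,1,1,0,4,3,2,2,3,3,2,1,4

  pos 0: x in {0,2}, choose 0; start
  pos 1: y in {3,4}, choose 4; 0->4 ok
  pos 2: y in {3,4}, choose 4; 4->4 ok
  pos 3: z in {1}, choose 1; 4->1 ok
  pos 4: y in {3,4}, choose 4; 1->4 ok
  pos 5: z in {1}, choose 1; 4->1 ok
  pos 6: z in {1}, choose 1; 1->1 ok
  pos 7: x in {0,2}, choose 0; 1->0 ok
  pos 8: y in {3,4}, choose 4; 0->4 ok
  pos 9: y in {3,4}, choose 3; 4->3 ok
  pos 10: x in {0,2}, choose 2; 3->2 ok
  pos 11: x in {0,2}, choose 2; 2->2 ok
  pos 12: y in {3,4}, choose 3; 2->3 ok
  pos 13: y in {3,4}, choose 3; 3->3 ok
  pos 14: x in {0,2}, choose 2; 3->2 ok
  pos 15: z in {1}, choose 1; 2->1 ok
  pos 16: y in {3,4}, choose 4; 1->4 ok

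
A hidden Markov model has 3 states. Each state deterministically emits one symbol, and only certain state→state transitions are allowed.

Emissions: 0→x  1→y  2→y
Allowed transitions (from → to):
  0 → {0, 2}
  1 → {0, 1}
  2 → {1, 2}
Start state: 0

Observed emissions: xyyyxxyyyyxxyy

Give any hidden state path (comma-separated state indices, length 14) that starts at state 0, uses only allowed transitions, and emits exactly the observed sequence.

  pos 0: x in {0}, choose 0; start
  pos 1: y in {1,2}, choose 2; 0->2 ok
  pos 2: y in {1,2}, choose 2; 2->2 ok
  pos 3: y in {1,2}, choose 1; 2->1 ok
  pos 4: x in {0}, choose 0; 1->0 ok
  pos 5: x in {0}, choose 0; 0->0 ok
  pos 6: y in {1,2}, choose 2; 0->2 ok
  pos 7: y in {1,2}, choose 2; 2->2 ok
  pos 8: y in {1,2}, choose 1; 2->1 ok
  pos 9: y in {1,2}, choose 1; 1->1 ok
  pos 10: x in {0}, choose 0; 1->0 ok
  pos 11: x in {0}, choose 0; 0->0 ok
  pos 12: y in {1,2}, choose 2; 0->2 ok
  pos 13: y in {1,2}, choose 2; 2->2 ok

0,2,2,1,0,0,2,2,1,1,0,0,2,2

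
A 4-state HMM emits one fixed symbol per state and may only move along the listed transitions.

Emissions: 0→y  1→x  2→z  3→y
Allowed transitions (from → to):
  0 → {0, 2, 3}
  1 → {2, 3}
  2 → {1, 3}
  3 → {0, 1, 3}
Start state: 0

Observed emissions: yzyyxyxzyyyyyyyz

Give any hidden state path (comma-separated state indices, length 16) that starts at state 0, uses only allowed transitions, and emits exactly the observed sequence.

0,2,3,3,1,3,1,2,3,3,3,0,3,3,0,2

  [0] y  {0,3}  => 0  start
  [1] z  {2}  => 2  0->2 ok
  [2] y  {0,3}  => 3  2->3 ok
  [3] y  {0,3}  => 3  3->3 ok
  [4] x  {1}  => 1  3->1 ok
  [5] y  {0,3}  => 3  1->3 ok
  [6] x  {1}  => 1  3->1 ok
  [7] z  {2}  => 2  1->2 ok
  [8] y  {0,3}  => 3  2->3 ok
  [9] y  {0,3}  => 3  3->3 ok
  [10] y  {0,3}  => 3  3->3 ok
  [11] y  {0,3}  => 0  3->0 ok
  [12] y  {0,3}  => 3  0->3 ok
  [13] y  {0,3}  => 3  3->3 ok
  [14] y  {0,3}  => 0  3->0 ok
  [15] z  {2}  => 2  0->2 ok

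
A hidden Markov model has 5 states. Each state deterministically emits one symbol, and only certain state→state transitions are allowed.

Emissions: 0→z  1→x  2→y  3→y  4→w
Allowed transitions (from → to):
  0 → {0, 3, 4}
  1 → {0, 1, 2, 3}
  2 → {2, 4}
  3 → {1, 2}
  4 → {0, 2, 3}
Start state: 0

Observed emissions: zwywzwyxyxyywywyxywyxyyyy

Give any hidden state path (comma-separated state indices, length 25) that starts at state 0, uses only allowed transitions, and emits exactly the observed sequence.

  pos 0: z in {0}, choose 0; start
  pos 1: w in {4}, choose 4; 0->4 ok
  pos 2: y in {2,3}, choose 2; 4->2 ok
  pos 3: w in {4}, choose 4; 2->4 ok
  pos 4: z in {0}, choose 0; 4->0 ok
  pos 5: w in {4}, choose 4; 0->4 ok
  pos 6: y in {2,3}, choose 3; 4->3 ok
  pos 7: x in {1}, choose 1; 3->1 ok
  pos 8: y in {2,3}, choose 3; 1->3 ok
  pos 9: x in {1}, choose 1; 3->1 ok
  pos 10: y in {2,3}, choose 2; 1->2 ok
  pos 11: y in {2,3}, choose 2; 2->2 ok
  pos 12: w in {4}, choose 4; 2->4 ok
  pos 13: y in {2,3}, choose 2; 4->2 ok
  pos 14: w in {4}, choose 4; 2->4 ok
  pos 15: y in {2,3}, choose 3; 4->3 ok
  pos 16: x in {1}, choose 1; 3->1 ok
  pos 17: y in {2,3}, choose 2; 1->2 ok
  pos 18: w in {4}, choose 4; 2->4 ok
  pos 19: y in {2,3}, choose 3; 4->3 ok
  pos 20: x in {1}, choose 1; 3->1 ok
  pos 21: y in {2,3}, choose 2; 1->2 ok
  pos 22: y in {2,3}, choose 2; 2->2 ok
  pos 23: y in {2,3}, choose 2; 2->2 ok
  pos 24: y in {2,3}, choose 2; 2->2 ok

0,4,2,4,0,4,3,1,3,1,2,2,4,2,4,3,1,2,4,3,1,2,2,2,2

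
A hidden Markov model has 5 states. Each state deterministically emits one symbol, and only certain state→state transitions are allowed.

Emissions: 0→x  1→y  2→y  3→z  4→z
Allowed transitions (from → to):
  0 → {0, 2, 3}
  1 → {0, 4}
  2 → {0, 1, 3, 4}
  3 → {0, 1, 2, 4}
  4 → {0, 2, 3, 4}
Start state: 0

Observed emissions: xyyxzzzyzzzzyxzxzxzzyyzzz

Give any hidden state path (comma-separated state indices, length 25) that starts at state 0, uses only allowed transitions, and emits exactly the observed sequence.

  pos 0: x in {0}, choose 0; start
  pos 1: y in {1,2}, choose 2; 0->2 ok
  pos 2: y in {1,2}, choose 1; 2->1 ok
  pos 3: x in {0}, choose 0; 1->0 ok
  pos 4: z in {3,4}, choose 3; 0->3 ok
  pos 5: z in {3,4}, choose 4; 3->4 ok
  pos 6: z in {3,4}, choose 3; 4->3 ok
  pos 7: y in {1,2}, choose 1; 3->1 ok
  pos 8: z in {3,4}, choose 4; 1->4 ok
  pos 9: z in {3,4}, choose 4; 4->4 ok
  pos 10: z in {3,4}, choose 4; 4->4 ok
  pos 11: z in {3,4}, choose 3; 4->3 ok
  pos 12: y in {1,2}, choose 2; 3->2 ok
  pos 13: x in {0}, choose 0; 2->0 ok
  pos 14: z in {3,4}, choose 3; 0->3 ok
  pos 15: x in {0}, choose 0; 3->0 ok
  pos 16: z in {3,4}, choose 3; 0->3 ok
  pos 17: x in {0}, choose 0; 3->0 ok
  pos 18: z in {3,4}, choose 3; 0->3 ok
  pos 19: z in {3,4}, choose 4; 3->4 ok
  pos 20: y in {1,2}, choose 2; 4->2 ok
  pos 21: y in {1,2}, choose 1; 2->1 ok
  pos 22: z in {3,4}, choose 4; 1->4 ok
  pos 23: z in {3,4}, choose 4; 4->4 ok
  pos 24: z in {3,4}, choose 3; 4->3 ok

0,2,1,0,3,4,3,1,4,4,4,3,2,0,3,0,3,0,3,4,2,1,4,4,3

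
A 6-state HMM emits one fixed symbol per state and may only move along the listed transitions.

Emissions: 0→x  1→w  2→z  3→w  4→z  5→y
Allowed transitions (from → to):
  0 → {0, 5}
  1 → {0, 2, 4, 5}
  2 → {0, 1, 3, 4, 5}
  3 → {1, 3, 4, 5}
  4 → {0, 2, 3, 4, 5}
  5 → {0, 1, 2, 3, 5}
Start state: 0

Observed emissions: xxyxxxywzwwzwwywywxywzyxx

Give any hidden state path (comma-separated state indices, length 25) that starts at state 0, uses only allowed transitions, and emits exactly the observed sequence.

  pos 0: x in {0}, choose 0; start
  pos 1: x in {0}, choose 0; 0->0 ok
  pos 2: y in {5}, choose 5; 0->5 ok
  pos 3: x in {0}, choose 0; 5->0 ok
  pos 4: x in {0}, choose 0; 0->0 ok
  pos 5: x in {0}, choose 0; 0->0 ok
  pos 6: y in {5}, choose 5; 0->5 ok
  pos 7: w in {1,3}, choose 1; 5->1 ok
  pos 8: z in {2,4}, choose 4; 1->4 ok
  pos 9: w in {1,3}, choose 3; 4->3 ok
  pos 10: w in {1,3}, choose 1; 3->1 ok
  pos 11: z in {2,4}, choose 2; 1->2 ok
  pos 12: w in {1,3}, choose 3; 2->3 ok
  pos 13: w in {1,3}, choose 3; 3->3 ok
  pos 14: y in {5}, choose 5; 3->5 ok
  pos 15: w in {1,3}, choose 1; 5->1 ok
  pos 16: y in {5}, choose 5; 1->5 ok
  pos 17: w in {1,3}, choose 1; 5->1 ok
  pos 18: x in {0}, choose 0; 1->0 ok
  pos 19: y in {5}, choose 5; 0->5 ok
  pos 20: w in {1,3}, choose 1; 5->1 ok
  pos 21: z in {2,4}, choose 2; 1->2 ok
  pos 22: y in {5}, choose 5; 2->5 ok
  pos 23: x in {0}, choose 0; 5->0 ok
  pos 24: x in {0}, choose 0; 0->0 ok

0,0,5,0,0,0,5,1,4,3,1,2,3,3,5,1,5,1,0,5,1,2,5,0,0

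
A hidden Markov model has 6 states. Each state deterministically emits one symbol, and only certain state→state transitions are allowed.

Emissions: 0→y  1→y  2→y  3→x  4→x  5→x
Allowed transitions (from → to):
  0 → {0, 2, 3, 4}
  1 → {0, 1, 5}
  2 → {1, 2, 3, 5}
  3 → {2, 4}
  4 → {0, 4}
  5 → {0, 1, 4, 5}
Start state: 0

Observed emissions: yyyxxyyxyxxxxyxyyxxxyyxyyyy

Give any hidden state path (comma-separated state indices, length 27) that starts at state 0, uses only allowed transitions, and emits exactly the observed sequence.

0,2,2,5,5,1,0,3,2,5,4,4,4,0,3,2,2,3,4,4,0,2,3,2,1,0,0

  t0 'y' -> {0,1,2}, take 0 (start)
  t1 'y' -> {0,1,2}, take 2 (0->2 ok)
  t2 'y' -> {0,1,2}, take 2 (2->2 ok)
  t3 'x' -> {3,4,5}, take 5 (2->5 ok)
  t4 'x' -> {3,4,5}, take 5 (5->5 ok)
  t5 'y' -> {0,1,2}, take 1 (5->1 ok)
  t6 'y' -> {0,1,2}, take 0 (1->0 ok)
  t7 'x' -> {3,4,5}, take 3 (0->3 ok)
  t8 'y' -> {0,1,2}, take 2 (3->2 ok)
  t9 'x' -> {3,4,5}, take 5 (2->5 ok)
  t10 'x' -> {3,4,5}, take 4 (5->4 ok)
  t11 'x' -> {3,4,5}, take 4 (4->4 ok)
  t12 'x' -> {3,4,5}, take 4 (4->4 ok)
  t13 'y' -> {0,1,2}, take 0 (4->0 ok)
  t14 'x' -> {3,4,5}, take 3 (0->3 ok)
  t15 'y' -> {0,1,2}, take 2 (3->2 ok)
  t16 'y' -> {0,1,2}, take 2 (2->2 ok)
  t17 'x' -> {3,4,5}, take 3 (2->3 ok)
  t18 'x' -> {3,4,5}, take 4 (3->4 ok)
  t19 'x' -> {3,4,5}, take 4 (4->4 ok)
  t20 'y' -> {0,1,2}, take 0 (4->0 ok)
  t21 'y' -> {0,1,2}, take 2 (0->2 ok)
  t22 'x' -> {3,4,5}, take 3 (2->3 ok)
  t23 'y' -> {0,1,2}, take 2 (3->2 ok)
  t24 'y' -> {0,1,2}, take 1 (2->1 ok)
  t25 'y' -> {0,1,2}, take 0 (1->0 ok)
  t26 'y' -> {0,1,2}, take 0 (0->0 ok)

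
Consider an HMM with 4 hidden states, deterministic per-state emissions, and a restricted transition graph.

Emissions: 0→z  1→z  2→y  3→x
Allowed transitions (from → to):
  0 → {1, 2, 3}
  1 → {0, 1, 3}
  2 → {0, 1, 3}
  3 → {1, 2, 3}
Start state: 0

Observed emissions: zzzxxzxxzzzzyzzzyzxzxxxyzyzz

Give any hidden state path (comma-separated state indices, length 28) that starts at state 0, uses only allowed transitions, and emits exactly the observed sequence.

0,1,0,3,3,1,3,3,1,1,1,0,2,0,1,0,2,1,3,1,3,3,3,2,0,2,1,1

  0: obs=z cand={0,1} pick 0 [start]
  1: obs=z cand={0,1} pick 1 [0->1 ok]
  2: obs=z cand={0,1} pick 0 [1->0 ok]
  3: obs=x cand={3} pick 3 [0->3 ok]
  4: obs=x cand={3} pick 3 [3->3 ok]
  5: obs=z cand={0,1} pick 1 [3->1 ok]
  6: obs=x cand={3} pick 3 [1->3 ok]
  7: obs=x cand={3} pick 3 [3->3 ok]
  8: obs=z cand={0,1} pick 1 [3->1 ok]
  9: obs=z cand={0,1} pick 1 [1->1 ok]
  10: obs=z cand={0,1} pick 1 [1->1 ok]
  11: obs=z cand={0,1} pick 0 [1->0 ok]
  12: obs=y cand={2} pick 2 [0->2 ok]
  13: obs=z cand={0,1} pick 0 [2->0 ok]
  14: obs=z cand={0,1} pick 1 [0->1 ok]
  15: obs=z cand={0,1} pick 0 [1->0 ok]
  16: obs=y cand={2} pick 2 [0->2 ok]
  17: obs=z cand={0,1} pick 1 [2->1 ok]
  18: obs=x cand={3} pick 3 [1->3 ok]
  19: obs=z cand={0,1} pick 1 [3->1 ok]
  20: obs=x cand={3} pick 3 [1->3 ok]
  21: obs=x cand={3} pick 3 [3->3 ok]
  22: obs=x cand={3} pick 3 [3->3 ok]
  23: obs=y cand={2} pick 2 [3->2 ok]
  24: obs=z cand={0,1} pick 0 [2->0 ok]
  25: obs=y cand={2} pick 2 [0->2 ok]
  26: obs=z cand={0,1} pick 1 [2->1 ok]
  27: obs=z cand={0,1} pick 1 [1->1 ok]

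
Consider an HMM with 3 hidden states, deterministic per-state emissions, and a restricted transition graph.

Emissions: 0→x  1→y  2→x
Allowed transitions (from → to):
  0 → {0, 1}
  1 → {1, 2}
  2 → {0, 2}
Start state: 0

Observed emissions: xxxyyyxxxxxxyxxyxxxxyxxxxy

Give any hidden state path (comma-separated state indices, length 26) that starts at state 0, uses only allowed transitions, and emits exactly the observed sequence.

0,0,0,1,1,1,2,2,0,0,0,0,1,2,0,1,2,2,2,0,1,2,2,2,0,1

  0: obs=x cand={0,2} pick 0 [start]
  1: obs=x cand={0,2} pick 0 [0->0 ok]
  2: obs=x cand={0,2} pick 0 [0->0 ok]
  3: obs=y cand={1} pick 1 [0->1 ok]
  4: obs=y cand={1} pick 1 [1->1 ok]
  5: obs=y cand={1} pick 1 [1->1 ok]
  6: obs=x cand={0,2} pick 2 [1->2 ok]
  7: obs=x cand={0,2} pick 2 [2->2 ok]
  8: obs=x cand={0,2} pick 0 [2->0 ok]
  9: obs=x cand={0,2} pick 0 [0->0 ok]
  10: obs=x cand={0,2} pick 0 [0->0 ok]
  11: obs=x cand={0,2} pick 0 [0->0 ok]
  12: obs=y cand={1} pick 1 [0->1 ok]
  13: obs=x cand={0,2} pick 2 [1->2 ok]
  14: obs=x cand={0,2} pick 0 [2->0 ok]
  15: obs=y cand={1} pick 1 [0->1 ok]
  16: obs=x cand={0,2} pick 2 [1->2 ok]
  17: obs=x cand={0,2} pick 2 [2->2 ok]
  18: obs=x cand={0,2} pick 2 [2->2 ok]
  19: obs=x cand={0,2} pick 0 [2->0 ok]
  20: obs=y cand={1} pick 1 [0->1 ok]
  21: obs=x cand={0,2} pick 2 [1->2 ok]
  22: obs=x cand={0,2} pick 2 [2->2 ok]
  23: obs=x cand={0,2} pick 2 [2->2 ok]
  24: obs=x cand={0,2} pick 0 [2->0 ok]
  25: obs=y cand={1} pick 1 [0->1 ok]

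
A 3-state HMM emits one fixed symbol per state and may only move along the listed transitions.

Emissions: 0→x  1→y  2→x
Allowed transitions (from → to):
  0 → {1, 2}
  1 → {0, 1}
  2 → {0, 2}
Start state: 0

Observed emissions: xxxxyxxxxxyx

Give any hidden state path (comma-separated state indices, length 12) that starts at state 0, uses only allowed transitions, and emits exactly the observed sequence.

  t0 'x' -> {0,2}, take 0 (start)
  t1 'x' -> {0,2}, take 2 (0->2 ok)
  t2 'x' -> {0,2}, take 2 (2->2 ok)
  t3 'x' -> {0,2}, take 0 (2->0 ok)
  t4 'y' -> {1}, take 1 (0->1 ok)
  t5 'x' -> {0,2}, take 0 (1->0 ok)
  t6 'x' -> {0,2}, take 2 (0->2 ok)
  t7 'x' -> {0,2}, take 2 (2->2 ok)
  t8 'x' -> {0,2}, take 2 (2->2 ok)
  t9 'x' -> {0,2}, take 0 (2->0 ok)
  t10 'y' -> {1}, take 1 (0->1 ok)
  t11 'x' -> {0,2}, take 0 (1->0 ok)

0,2,2,0,1,0,2,2,2,0,1,0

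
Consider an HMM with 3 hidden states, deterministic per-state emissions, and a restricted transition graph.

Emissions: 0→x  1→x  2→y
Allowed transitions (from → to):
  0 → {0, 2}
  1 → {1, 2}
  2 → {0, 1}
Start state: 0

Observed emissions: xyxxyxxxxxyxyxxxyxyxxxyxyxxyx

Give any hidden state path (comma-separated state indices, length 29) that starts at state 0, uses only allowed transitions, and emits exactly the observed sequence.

  pos 0: x in {0,1}, choose 0; start
  pos 1: y in {2}, choose 2; 0->2 ok
  pos 2: x in {0,1}, choose 0; 2->0 ok
  pos 3: x in {0,1}, choose 0; 0->0 ok
  pos 4: y in {2}, choose 2; 0->2 ok
  pos 5: x in {0,1}, choose 1; 2->1 ok
  pos 6: x in {0,1}, choose 1; 1->1 ok
  pos 7: x in {0,1}, choose 1; 1->1 ok
  pos 8: x in {0,1}, choose 1; 1->1 ok
  pos 9: x in {0,1}, choose 1; 1->1 ok
  pos 10: y in {2}, choose 2; 1->2 ok
  pos 11: x in {0,1}, choose 1; 2->1 ok
  pos 12: y in {2}, choose 2; 1->2 ok
  pos 13: x in {0,1}, choose 0; 2->0 ok
  pos 14: x in {0,1}, choose 0; 0->0 ok
  pos 15: x in {0,1}, choose 0; 0->0 ok
  pos 16: y in {2}, choose 2; 0->2 ok
  pos 17: x in {0,1}, choose 1; 2->1 ok
  pos 18: y in {2}, choose 2; 1->2 ok
  pos 19: x in {0,1}, choose 1; 2->1 ok
  pos 20: x in {0,1}, choose 1; 1->1 ok
  pos 21: x in {0,1}, choose 1; 1->1 ok
  pos 22: y in {2}, choose 2; 1->2 ok
  pos 23: x in {0,1}, choose 0; 2->0 ok
  pos 24: y in {2}, choose 2; 0->2 ok
  pos 25: x in {0,1}, choose 0; 2->0 ok
  pos 26: x in {0,1}, choose 0; 0->0 ok
  pos 27: y in {2}, choose 2; 0->2 ok
  pos 28: x in {0,1}, choose 1; 2->1 ok

0,2,0,0,2,1,1,1,1,1,2,1,2,0,0,0,2,1,2,1,1,1,2,0,2,0,0,2,1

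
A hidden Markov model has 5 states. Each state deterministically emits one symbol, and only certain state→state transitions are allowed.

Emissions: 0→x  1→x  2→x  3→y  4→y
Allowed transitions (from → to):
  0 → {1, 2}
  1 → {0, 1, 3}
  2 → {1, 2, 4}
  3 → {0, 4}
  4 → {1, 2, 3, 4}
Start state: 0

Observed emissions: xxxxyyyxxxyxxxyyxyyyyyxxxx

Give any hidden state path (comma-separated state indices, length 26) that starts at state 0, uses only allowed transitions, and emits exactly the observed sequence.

0,1,0,2,4,4,3,0,2,2,4,2,1,1,3,4,2,4,4,4,3,4,1,1,1,1

  pos 0: x in {0,1,2}, choose 0; start
  pos 1: x in {0,1,2}, choose 1; 0->1 ok
  pos 2: x in {0,1,2}, choose 0; 1->0 ok
  pos 3: x in {0,1,2}, choose 2; 0->2 ok
  pos 4: y in {3,4}, choose 4; 2->4 ok
  pos 5: y in {3,4}, choose 4; 4->4 ok
  pos 6: y in {3,4}, choose 3; 4->3 ok
  pos 7: x in {0,1,2}, choose 0; 3->0 ok
  pos 8: x in {0,1,2}, choose 2; 0->2 ok
  pos 9: x in {0,1,2}, choose 2; 2->2 ok
  pos 10: y in {3,4}, choose 4; 2->4 ok
  pos 11: x in {0,1,2}, choose 2; 4->2 ok
  pos 12: x in {0,1,2}, choose 1; 2->1 ok
  pos 13: x in {0,1,2}, choose 1; 1->1 ok
  pos 14: y in {3,4}, choose 3; 1->3 ok
  pos 15: y in {3,4}, choose 4; 3->4 ok
  pos 16: x in {0,1,2}, choose 2; 4->2 ok
  pos 17: y in {3,4}, choose 4; 2->4 ok
  pos 18: y in {3,4}, choose 4; 4->4 ok
  pos 19: y in {3,4}, choose 4; 4->4 ok
  pos 20: y in {3,4}, choose 3; 4->3 ok
  pos 21: y in {3,4}, choose 4; 3->4 ok
  pos 22: x in {0,1,2}, choose 1; 4->1 ok
  pos 23: x in {0,1,2}, choose 1; 1->1 ok
  pos 24: x in {0,1,2}, choose 1; 1->1 ok
  pos 25: x in {0,1,2}, choose 1; 1->1 ok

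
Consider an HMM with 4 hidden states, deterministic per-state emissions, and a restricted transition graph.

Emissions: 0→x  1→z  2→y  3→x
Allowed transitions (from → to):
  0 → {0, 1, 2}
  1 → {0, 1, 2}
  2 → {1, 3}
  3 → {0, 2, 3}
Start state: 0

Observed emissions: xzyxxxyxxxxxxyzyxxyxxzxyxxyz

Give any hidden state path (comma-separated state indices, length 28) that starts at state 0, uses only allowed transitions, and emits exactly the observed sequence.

  t0 'x' -> {0,3}, take 0 (start)
  t1 'z' -> {1}, take 1 (0->1 ok)
  t2 'y' -> {2}, take 2 (1->2 ok)
  t3 'x' -> {0,3}, take 3 (2->3 ok)
  t4 'x' -> {0,3}, take 0 (3->0 ok)
  t5 'x' -> {0,3}, take 0 (0->0 ok)
  t6 'y' -> {2}, take 2 (0->2 ok)
  t7 'x' -> {0,3}, take 3 (2->3 ok)
  t8 'x' -> {0,3}, take 3 (3->3 ok)
  t9 'x' -> {0,3}, take 3 (3->3 ok)
  t10 'x' -> {0,3}, take 3 (3->3 ok)
  t11 'x' -> {0,3}, take 3 (3->3 ok)
  t12 'x' -> {0,3}, take 3 (3->3 ok)
  t13 'y' -> {2}, take 2 (3->2 ok)
  t14 'z' -> {1}, take 1 (2->1 ok)
  t15 'y' -> {2}, take 2 (1->2 ok)
  t16 'x' -> {0,3}, take 3 (2->3 ok)
  t17 'x' -> {0,3}, take 0 (3->0 ok)
  t18 'y' -> {2}, take 2 (0->2 ok)
  t19 'x' -> {0,3}, take 3 (2->3 ok)
  t20 'x' -> {0,3}, take 0 (3->0 ok)
  t21 'z' -> {1}, take 1 (0->1 ok)
  t22 'x' -> {0,3}, take 0 (1->0 ok)
  t23 'y' -> {2}, take 2 (0->2 ok)
  t24 'x' -> {0,3}, take 3 (2->3 ok)
  t25 'x' -> {0,3}, take 3 (3->3 ok)
  t26 'y' -> {2}, take 2 (3->2 ok)
  t27 'z' -> {1}, take 1 (2->1 ok)

0,1,2,3,0,0,2,3,3,3,3,3,3,2,1,2,3,0,2,3,0,1,0,2,3,3,2,1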